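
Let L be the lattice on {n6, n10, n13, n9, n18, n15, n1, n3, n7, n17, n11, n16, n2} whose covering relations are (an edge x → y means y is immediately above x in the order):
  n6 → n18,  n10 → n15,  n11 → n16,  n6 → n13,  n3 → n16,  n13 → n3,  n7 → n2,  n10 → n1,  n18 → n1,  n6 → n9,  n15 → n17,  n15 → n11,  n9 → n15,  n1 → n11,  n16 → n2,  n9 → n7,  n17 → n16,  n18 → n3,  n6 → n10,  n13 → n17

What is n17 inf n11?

Common lower bounds of {n17, n11}: n10, n15, n6, n9.
The greatest among these is n15.

n15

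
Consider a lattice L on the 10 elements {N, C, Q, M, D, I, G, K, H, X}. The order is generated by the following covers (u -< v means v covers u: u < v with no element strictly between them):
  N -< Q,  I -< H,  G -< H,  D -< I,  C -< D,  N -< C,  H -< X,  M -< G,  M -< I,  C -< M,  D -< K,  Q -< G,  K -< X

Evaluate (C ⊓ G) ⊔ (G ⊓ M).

C ∧ G = C
G ∧ M = M
C ∨ M = M

M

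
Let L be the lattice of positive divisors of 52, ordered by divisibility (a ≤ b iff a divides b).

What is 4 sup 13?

52

In the divisibility order, the join is the least common multiple: lcm(4, 13) = 52.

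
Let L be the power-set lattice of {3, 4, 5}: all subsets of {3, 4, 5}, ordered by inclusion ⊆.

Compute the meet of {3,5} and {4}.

{}

Under ⊆, meet is intersection: {3,5} ∩ {4} = {}.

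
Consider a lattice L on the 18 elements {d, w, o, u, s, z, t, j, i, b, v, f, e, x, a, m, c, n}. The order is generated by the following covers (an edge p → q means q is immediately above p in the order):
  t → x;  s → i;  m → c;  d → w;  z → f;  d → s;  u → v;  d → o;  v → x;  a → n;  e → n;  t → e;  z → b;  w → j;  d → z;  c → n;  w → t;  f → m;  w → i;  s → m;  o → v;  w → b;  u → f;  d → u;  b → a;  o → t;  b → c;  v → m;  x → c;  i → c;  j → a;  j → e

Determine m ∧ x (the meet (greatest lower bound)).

Common lower bounds of {m, x}: d, o, u, v.
The greatest among these is v.

v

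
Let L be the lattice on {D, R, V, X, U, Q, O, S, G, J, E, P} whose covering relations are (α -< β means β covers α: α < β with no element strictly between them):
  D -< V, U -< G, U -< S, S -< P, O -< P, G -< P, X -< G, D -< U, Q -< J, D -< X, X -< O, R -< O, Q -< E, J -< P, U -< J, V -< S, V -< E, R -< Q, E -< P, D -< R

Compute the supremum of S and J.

P

Common upper bounds of {S, J}: P.
The least among these is P.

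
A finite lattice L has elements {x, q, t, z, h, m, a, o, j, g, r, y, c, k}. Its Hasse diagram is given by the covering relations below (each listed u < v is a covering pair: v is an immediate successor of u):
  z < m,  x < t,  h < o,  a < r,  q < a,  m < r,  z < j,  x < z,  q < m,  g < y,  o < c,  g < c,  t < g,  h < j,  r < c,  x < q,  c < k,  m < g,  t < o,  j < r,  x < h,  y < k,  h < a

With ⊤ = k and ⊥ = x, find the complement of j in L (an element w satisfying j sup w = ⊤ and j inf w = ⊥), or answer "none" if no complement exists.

For every candidate w, either j ∨ w ≠ k or j ∧ w ≠ x; no complement exists.

none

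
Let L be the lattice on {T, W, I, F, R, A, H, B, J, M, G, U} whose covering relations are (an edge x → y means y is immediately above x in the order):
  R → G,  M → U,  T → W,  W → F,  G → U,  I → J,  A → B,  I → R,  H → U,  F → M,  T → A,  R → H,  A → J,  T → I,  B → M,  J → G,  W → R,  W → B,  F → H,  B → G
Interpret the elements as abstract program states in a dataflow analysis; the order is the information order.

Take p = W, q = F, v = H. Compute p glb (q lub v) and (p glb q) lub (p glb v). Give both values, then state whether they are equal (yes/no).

q lub v = H, so p glb (q lub v) = W glb H = W.
p glb q = W and p glb v = W, so (p glb q) lub (p glb v) = W lub W = W.
Equal: yes.

W; W; yes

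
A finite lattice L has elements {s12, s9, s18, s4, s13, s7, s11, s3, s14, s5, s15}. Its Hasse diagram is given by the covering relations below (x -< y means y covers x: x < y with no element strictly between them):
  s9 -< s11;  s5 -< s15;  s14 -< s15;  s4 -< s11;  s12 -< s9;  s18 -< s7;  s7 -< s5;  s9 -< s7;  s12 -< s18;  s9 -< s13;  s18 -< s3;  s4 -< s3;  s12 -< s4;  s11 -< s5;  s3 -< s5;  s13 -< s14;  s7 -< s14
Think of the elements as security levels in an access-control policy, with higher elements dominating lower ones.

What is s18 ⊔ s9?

s7

Common upper bounds of {s18, s9}: s14, s15, s5, s7.
The least among these is s7.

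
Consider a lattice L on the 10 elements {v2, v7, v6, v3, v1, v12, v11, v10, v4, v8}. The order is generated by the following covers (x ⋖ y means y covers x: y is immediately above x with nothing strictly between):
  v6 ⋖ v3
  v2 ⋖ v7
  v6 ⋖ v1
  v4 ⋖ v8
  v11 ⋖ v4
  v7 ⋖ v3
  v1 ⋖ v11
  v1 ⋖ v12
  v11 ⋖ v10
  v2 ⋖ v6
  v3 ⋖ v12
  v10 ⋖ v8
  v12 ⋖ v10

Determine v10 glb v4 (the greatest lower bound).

Common lower bounds of {v10, v4}: v1, v11, v2, v6.
The greatest among these is v11.

v11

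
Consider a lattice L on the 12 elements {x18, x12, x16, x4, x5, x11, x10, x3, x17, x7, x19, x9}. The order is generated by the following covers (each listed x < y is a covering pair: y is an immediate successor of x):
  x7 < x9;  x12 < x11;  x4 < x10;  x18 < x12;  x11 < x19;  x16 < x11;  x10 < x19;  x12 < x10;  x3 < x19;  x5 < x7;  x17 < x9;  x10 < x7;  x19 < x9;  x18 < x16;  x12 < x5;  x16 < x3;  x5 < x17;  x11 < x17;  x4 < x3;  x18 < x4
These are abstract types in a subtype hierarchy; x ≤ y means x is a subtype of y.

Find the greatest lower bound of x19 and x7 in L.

Common lower bounds of {x19, x7}: x10, x12, x18, x4.
The greatest among these is x10.

x10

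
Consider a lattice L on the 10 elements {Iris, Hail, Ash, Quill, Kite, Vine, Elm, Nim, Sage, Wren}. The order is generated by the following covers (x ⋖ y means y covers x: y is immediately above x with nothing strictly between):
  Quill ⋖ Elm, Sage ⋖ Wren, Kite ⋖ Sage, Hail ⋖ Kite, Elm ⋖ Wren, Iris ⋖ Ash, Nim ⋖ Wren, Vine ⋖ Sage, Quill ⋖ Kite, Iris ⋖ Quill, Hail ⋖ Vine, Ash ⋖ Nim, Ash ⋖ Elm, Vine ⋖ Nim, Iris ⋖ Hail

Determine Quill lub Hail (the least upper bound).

Kite

Common upper bounds of {Quill, Hail}: Kite, Sage, Wren.
The least among these is Kite.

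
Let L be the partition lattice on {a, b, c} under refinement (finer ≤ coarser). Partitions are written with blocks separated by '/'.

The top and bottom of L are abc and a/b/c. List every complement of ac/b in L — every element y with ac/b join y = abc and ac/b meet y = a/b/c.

a/bc, ab/c

Need y with ac/b ∨ y = abc and ac/b ∧ y = a/b/c.
Checking each element gives: a/bc, ab/c.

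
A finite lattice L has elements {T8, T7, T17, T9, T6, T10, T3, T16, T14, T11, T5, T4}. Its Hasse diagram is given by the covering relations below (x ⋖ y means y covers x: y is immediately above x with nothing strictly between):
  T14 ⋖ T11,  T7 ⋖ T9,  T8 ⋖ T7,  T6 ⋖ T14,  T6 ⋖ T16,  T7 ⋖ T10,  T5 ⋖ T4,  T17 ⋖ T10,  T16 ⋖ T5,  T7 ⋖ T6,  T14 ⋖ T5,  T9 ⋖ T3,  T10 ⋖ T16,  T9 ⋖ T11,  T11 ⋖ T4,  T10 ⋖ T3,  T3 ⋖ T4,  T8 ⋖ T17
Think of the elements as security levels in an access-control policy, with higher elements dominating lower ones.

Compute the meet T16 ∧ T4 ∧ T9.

Common lower bounds of {T16, T4, T9}: T7, T8.
The greatest among these is T7.

T7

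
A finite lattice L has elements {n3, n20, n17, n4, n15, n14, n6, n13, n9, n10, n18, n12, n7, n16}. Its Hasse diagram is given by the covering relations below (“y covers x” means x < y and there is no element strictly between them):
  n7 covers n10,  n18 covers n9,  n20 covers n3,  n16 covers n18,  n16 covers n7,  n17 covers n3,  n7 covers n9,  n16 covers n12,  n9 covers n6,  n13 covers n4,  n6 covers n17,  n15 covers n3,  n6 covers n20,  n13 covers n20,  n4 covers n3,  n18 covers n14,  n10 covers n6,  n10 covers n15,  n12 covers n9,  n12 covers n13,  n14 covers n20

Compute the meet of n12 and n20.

n20

Common lower bounds of {n12, n20}: n20, n3.
The greatest among these is n20.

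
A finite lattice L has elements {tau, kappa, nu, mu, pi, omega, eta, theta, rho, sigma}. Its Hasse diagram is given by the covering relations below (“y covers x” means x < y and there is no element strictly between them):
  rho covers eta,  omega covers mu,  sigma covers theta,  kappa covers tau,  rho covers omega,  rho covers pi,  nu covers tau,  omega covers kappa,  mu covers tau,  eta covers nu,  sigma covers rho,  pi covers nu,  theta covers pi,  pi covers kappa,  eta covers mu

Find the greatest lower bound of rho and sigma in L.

rho

Common lower bounds of {rho, sigma}: eta, kappa, mu, nu, omega, pi, rho, tau.
The greatest among these is rho.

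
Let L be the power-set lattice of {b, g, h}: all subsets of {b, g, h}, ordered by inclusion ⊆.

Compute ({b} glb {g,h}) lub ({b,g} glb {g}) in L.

{b} ∧ {g,h} = {}
{b,g} ∧ {g} = {g}
{} ∨ {g} = {g}

{g}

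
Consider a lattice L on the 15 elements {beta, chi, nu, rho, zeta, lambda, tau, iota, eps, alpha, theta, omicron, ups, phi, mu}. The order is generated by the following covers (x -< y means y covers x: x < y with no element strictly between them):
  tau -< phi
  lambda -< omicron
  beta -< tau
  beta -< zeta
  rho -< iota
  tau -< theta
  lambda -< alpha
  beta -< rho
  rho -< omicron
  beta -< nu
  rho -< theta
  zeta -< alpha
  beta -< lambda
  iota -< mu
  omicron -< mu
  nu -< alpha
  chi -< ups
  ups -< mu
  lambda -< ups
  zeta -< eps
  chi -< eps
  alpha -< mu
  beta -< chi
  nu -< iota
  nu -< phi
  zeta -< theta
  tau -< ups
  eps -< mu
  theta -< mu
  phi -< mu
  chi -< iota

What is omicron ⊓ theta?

Common lower bounds of {omicron, theta}: beta, rho.
The greatest among these is rho.

rho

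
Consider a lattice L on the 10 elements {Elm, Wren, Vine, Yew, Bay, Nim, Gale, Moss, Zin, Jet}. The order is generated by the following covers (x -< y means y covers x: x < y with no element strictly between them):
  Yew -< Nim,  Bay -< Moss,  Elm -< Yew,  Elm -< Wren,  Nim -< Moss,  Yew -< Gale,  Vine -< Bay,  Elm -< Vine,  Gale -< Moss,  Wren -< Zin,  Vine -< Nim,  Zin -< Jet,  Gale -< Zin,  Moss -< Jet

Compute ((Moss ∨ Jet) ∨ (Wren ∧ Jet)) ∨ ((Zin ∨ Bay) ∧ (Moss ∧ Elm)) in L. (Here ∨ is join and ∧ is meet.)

Moss ∨ Jet = Jet
Wren ∧ Jet = Wren
Jet ∨ Wren = Jet
Zin ∨ Bay = Jet
Moss ∧ Elm = Elm
Jet ∧ Elm = Elm
Jet ∨ Elm = Jet

Jet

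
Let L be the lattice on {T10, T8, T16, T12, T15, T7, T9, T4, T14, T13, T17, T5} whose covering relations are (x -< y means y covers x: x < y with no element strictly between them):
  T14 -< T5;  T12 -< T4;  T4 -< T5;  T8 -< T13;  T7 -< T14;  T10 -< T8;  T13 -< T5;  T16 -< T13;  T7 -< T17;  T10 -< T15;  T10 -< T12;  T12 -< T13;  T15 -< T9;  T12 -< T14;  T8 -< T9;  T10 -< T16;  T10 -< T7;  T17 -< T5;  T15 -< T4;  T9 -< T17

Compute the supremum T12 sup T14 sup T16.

Common upper bounds of {T12, T14, T16}: T5.
The least among these is T5.

T5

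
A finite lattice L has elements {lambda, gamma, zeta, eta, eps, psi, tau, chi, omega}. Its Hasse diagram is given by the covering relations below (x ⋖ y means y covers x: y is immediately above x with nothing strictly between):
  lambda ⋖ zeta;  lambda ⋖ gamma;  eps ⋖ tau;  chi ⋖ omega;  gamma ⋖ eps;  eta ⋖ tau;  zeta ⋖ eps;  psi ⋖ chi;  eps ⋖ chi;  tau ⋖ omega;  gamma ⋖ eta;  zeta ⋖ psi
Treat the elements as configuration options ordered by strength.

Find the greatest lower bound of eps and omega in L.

eps

Common lower bounds of {eps, omega}: eps, gamma, lambda, zeta.
The greatest among these is eps.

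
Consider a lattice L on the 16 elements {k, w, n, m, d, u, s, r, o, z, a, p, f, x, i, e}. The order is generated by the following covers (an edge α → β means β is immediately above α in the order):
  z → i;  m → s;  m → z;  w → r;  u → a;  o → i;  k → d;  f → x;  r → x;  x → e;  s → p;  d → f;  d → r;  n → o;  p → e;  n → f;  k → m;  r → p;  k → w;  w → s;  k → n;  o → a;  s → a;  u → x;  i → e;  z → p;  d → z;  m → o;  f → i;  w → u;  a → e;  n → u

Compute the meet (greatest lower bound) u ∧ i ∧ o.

Common lower bounds of {u, i, o}: k, n.
The greatest among these is n.

n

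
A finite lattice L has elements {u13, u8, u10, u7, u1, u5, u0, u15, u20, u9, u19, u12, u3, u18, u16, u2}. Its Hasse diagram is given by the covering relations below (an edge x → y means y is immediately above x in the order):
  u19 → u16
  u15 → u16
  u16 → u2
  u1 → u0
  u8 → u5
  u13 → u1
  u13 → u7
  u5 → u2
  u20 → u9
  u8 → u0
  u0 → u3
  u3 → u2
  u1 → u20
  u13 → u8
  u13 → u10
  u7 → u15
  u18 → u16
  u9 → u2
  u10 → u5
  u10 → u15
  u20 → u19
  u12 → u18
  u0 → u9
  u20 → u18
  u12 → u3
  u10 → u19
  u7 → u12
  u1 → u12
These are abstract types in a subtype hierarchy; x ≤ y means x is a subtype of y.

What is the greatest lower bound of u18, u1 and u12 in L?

u1

Common lower bounds of {u18, u1, u12}: u1, u13.
The greatest among these is u1.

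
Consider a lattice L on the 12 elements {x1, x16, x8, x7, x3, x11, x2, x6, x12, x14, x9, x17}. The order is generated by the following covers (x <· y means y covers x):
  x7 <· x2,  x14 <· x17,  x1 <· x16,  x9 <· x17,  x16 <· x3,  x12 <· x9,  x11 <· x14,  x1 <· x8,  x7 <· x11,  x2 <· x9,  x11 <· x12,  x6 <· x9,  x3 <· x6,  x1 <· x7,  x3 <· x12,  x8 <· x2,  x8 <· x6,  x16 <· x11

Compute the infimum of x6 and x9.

x6

Common lower bounds of {x6, x9}: x1, x16, x3, x6, x8.
The greatest among these is x6.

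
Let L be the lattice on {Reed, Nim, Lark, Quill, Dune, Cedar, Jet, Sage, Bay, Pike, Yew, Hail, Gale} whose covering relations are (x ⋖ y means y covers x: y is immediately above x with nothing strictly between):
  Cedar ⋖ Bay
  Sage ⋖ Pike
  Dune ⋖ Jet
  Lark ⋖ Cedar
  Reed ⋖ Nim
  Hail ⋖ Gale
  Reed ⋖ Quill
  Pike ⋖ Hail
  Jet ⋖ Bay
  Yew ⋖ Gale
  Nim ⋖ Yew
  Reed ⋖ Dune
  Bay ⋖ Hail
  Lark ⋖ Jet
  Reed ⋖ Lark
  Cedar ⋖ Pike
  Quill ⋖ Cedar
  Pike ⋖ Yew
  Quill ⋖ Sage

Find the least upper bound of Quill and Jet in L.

Bay

Common upper bounds of {Quill, Jet}: Bay, Gale, Hail.
The least among these is Bay.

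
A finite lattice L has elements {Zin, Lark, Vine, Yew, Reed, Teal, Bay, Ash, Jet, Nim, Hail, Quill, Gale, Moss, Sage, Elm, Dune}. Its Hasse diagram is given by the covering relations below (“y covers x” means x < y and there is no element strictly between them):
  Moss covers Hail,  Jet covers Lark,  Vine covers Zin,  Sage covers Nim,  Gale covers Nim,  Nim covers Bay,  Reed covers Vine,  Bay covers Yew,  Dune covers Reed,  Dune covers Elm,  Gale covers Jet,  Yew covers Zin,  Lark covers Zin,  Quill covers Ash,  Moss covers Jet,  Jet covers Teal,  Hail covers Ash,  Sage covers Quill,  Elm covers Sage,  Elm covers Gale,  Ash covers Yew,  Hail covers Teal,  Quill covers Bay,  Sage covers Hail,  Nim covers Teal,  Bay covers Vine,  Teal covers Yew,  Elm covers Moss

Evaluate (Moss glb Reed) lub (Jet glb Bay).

Yew

Moss ∧ Reed = Zin
Jet ∧ Bay = Yew
Zin ∨ Yew = Yew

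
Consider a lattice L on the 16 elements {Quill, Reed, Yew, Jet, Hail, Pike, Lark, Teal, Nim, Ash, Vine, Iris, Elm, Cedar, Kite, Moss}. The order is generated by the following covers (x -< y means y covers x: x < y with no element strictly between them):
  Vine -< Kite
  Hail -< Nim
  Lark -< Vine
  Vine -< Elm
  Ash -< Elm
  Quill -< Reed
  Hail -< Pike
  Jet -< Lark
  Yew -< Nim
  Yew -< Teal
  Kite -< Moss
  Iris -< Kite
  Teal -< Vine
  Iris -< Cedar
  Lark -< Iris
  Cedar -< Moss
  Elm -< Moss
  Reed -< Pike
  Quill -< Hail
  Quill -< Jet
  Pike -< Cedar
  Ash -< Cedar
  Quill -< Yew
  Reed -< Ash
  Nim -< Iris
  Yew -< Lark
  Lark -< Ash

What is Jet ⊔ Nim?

Iris

Common upper bounds of {Jet, Nim}: Cedar, Iris, Kite, Moss.
The least among these is Iris.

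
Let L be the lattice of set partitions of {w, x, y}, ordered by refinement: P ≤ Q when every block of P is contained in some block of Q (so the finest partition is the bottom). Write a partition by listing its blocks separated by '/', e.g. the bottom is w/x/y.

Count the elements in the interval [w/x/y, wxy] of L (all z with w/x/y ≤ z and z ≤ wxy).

5

The interval [w/x/y, wxy] = {w/x/y, w/xy, wx/y, wxy, wy/x}, which has 5 elements.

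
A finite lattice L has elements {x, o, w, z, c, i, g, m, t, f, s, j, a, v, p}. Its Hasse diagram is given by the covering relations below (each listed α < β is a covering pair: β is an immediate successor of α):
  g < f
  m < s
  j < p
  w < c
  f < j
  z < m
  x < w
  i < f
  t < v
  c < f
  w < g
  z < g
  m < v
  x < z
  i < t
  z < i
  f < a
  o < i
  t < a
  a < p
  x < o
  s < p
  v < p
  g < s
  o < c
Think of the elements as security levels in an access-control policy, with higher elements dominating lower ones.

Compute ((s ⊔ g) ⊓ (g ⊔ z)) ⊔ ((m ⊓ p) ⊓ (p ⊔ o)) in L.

s ∨ g = s
g ∨ z = g
s ∧ g = g
m ∧ p = m
p ∨ o = p
m ∧ p = m
g ∨ m = s

s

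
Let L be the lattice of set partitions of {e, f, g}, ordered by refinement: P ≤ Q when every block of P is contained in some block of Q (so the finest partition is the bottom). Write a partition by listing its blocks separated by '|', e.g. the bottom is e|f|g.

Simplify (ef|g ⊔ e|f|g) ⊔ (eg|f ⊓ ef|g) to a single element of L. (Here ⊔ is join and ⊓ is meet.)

ef|g ∨ e|f|g = ef|g
eg|f ∧ ef|g = e|f|g
ef|g ∨ e|f|g = ef|g

ef|g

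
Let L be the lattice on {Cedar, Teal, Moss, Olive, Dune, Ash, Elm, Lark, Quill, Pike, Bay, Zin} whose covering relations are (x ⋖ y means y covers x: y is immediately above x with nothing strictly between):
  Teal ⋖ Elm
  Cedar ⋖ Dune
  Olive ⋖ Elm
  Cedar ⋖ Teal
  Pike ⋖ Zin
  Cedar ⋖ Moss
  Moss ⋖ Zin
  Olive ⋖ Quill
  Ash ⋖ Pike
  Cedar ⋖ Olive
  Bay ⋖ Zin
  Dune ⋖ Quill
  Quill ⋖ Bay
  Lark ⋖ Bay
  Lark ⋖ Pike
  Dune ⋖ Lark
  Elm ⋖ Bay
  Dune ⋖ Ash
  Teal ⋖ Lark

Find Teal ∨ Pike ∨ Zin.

Zin

Common upper bounds of {Teal, Pike, Zin}: Zin.
The least among these is Zin.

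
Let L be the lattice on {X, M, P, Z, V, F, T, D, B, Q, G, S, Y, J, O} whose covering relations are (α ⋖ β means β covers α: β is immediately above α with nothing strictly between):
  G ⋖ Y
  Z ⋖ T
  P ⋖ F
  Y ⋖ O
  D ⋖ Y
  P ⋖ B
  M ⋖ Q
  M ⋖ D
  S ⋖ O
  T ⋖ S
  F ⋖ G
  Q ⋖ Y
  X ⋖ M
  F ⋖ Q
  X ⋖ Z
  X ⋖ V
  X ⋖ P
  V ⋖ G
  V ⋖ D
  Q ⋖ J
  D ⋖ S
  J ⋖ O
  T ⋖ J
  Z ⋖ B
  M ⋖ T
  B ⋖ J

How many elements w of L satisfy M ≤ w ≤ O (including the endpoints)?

The interval [M, O] = {D, J, M, O, Q, S, T, Y}, which has 8 elements.

8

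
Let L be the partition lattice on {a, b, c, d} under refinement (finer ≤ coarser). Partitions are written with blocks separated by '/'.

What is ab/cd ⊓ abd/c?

ab/c/d

The meet (common refinement) of ab/cd and abd/c intersects blocks pairwise, giving ab/c/d.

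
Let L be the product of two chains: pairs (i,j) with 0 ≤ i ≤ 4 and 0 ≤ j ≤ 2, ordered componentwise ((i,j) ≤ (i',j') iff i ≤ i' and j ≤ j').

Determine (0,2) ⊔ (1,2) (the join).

Common upper bounds of {(0,2), (1,2)}: (1,2), (2,2), (3,2), (4,2).
The least among these is (1,2).

(1,2)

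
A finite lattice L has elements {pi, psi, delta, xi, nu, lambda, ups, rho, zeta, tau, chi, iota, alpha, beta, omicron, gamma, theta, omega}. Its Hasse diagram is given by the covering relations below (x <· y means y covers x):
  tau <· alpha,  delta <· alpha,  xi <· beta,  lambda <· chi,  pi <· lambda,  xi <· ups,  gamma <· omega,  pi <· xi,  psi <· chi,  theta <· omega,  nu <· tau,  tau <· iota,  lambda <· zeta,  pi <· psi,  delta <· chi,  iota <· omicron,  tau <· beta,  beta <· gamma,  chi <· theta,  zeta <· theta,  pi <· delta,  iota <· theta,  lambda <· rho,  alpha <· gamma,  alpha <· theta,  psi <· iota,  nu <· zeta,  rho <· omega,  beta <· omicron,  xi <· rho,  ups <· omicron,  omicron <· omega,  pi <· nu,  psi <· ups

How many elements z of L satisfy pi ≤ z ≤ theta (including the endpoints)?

11

The interval [pi, theta] = {alpha, chi, delta, iota, lambda, nu, pi, psi, tau, theta, zeta}, which has 11 elements.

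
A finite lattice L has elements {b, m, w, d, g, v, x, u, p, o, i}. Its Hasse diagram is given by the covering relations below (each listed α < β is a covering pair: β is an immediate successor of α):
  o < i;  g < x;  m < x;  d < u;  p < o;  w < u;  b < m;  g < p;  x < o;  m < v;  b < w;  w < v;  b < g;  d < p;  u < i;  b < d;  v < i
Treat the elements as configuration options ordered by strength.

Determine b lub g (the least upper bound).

Common upper bounds of {b, g}: g, i, o, p, x.
The least among these is g.

g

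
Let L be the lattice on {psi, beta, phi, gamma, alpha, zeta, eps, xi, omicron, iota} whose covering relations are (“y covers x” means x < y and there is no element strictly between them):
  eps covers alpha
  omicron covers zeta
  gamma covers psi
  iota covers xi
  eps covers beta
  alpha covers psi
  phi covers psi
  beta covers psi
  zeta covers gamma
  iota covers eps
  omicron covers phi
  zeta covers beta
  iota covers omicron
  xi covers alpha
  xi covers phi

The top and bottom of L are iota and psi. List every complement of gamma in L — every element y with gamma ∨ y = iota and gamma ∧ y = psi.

alpha, eps, xi

Need y with gamma ∨ y = iota and gamma ∧ y = psi.
Checking each element gives: alpha, eps, xi.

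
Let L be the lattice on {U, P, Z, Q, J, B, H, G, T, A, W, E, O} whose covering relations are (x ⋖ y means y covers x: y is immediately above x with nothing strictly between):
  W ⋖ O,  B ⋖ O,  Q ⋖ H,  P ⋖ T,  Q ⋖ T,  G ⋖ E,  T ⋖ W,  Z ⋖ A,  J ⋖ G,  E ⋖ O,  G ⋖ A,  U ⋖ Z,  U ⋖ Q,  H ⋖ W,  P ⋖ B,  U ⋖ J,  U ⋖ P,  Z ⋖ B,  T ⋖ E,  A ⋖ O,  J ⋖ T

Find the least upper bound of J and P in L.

T

Common upper bounds of {J, P}: E, O, T, W.
The least among these is T.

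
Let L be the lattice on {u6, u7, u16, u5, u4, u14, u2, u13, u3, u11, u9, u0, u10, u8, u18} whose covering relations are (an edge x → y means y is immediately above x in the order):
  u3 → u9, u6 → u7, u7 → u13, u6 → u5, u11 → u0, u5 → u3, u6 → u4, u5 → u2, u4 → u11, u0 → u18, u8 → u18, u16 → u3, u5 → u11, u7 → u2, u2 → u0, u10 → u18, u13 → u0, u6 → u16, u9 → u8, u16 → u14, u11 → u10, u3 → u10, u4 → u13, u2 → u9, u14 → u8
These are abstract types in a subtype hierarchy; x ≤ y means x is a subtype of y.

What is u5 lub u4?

Common upper bounds of {u5, u4}: u0, u10, u11, u18.
The least among these is u11.

u11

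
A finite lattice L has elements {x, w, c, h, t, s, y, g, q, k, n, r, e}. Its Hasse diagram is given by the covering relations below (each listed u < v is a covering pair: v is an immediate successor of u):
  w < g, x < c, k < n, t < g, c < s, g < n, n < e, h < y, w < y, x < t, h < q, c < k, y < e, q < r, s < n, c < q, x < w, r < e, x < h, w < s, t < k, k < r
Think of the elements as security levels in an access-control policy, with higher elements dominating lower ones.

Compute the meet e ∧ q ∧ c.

Common lower bounds of {e, q, c}: c, x.
The greatest among these is c.

c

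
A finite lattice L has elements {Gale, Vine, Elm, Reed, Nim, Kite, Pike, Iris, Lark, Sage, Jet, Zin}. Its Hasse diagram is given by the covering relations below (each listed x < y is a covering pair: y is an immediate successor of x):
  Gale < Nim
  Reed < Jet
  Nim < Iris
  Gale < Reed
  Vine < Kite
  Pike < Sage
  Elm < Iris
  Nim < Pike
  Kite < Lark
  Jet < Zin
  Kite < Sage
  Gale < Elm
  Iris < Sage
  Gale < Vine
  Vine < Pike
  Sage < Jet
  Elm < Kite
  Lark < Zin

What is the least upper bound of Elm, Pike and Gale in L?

Sage

Common upper bounds of {Elm, Pike, Gale}: Jet, Sage, Zin.
The least among these is Sage.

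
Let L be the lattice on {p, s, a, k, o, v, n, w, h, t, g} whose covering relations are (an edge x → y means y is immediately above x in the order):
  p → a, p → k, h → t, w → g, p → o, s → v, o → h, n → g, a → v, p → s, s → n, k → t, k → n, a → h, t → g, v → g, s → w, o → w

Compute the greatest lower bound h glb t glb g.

h

Common lower bounds of {h, t, g}: a, h, o, p.
The greatest among these is h.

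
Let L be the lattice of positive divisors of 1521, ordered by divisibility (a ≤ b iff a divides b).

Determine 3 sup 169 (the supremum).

Common upper bounds of {3, 169}: 1521, 507.
The least among these is 507.

507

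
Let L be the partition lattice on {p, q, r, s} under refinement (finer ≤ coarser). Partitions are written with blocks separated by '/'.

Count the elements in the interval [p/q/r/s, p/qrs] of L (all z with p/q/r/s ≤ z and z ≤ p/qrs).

The interval [p/q/r/s, p/qrs] = {p/q/r/s, p/q/rs, p/qr/s, p/qrs, p/qs/r}, which has 5 elements.

5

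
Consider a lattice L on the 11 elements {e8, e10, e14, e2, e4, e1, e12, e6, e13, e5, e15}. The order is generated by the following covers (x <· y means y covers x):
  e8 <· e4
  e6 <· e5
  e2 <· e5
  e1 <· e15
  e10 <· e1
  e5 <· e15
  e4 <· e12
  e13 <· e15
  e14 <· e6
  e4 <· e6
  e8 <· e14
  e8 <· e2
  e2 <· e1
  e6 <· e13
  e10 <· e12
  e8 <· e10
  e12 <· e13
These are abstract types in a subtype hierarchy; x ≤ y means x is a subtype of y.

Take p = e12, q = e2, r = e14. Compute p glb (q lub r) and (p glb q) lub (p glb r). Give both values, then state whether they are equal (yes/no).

q lub r = e5, so p glb (q lub r) = e12 glb e5 = e4.
p glb q = e8 and p glb r = e8, so (p glb q) lub (p glb r) = e8 lub e8 = e8.
Equal: no.

e4; e8; no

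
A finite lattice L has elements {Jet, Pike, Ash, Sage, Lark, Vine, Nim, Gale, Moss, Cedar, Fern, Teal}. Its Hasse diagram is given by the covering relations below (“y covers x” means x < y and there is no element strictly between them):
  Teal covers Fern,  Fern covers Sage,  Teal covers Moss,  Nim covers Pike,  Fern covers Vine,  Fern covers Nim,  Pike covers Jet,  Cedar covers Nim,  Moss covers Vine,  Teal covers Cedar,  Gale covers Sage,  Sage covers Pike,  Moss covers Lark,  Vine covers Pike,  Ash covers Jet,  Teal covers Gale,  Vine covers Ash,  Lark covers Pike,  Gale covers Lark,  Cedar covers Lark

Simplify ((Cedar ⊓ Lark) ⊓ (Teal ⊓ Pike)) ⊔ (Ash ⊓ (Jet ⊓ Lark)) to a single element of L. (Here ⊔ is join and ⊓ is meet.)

Cedar ∧ Lark = Lark
Teal ∧ Pike = Pike
Lark ∧ Pike = Pike
Jet ∧ Lark = Jet
Ash ∧ Jet = Jet
Pike ∨ Jet = Pike

Pike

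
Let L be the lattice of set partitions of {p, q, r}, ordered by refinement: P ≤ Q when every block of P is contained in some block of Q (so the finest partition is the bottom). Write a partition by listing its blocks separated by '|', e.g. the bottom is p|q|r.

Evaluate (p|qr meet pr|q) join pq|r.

pq|r

p|qr ∧ pr|q = p|q|r
p|q|r ∨ pq|r = pq|r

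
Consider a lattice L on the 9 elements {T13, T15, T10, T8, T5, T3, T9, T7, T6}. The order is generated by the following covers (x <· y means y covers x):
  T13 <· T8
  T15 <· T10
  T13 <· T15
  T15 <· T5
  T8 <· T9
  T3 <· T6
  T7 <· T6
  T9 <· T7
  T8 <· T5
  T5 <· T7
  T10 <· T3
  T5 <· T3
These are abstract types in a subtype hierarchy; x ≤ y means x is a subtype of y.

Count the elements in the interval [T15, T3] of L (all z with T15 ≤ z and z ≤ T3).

4

The interval [T15, T3] = {T10, T15, T3, T5}, which has 4 elements.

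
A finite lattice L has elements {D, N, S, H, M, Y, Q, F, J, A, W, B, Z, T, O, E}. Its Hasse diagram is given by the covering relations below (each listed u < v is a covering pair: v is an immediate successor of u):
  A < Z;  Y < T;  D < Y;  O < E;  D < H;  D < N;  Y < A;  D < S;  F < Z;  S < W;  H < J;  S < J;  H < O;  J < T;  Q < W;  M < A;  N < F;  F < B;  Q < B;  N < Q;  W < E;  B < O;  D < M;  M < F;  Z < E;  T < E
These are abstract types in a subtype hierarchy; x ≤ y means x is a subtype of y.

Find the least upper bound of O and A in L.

Common upper bounds of {O, A}: E.
The least among these is E.

E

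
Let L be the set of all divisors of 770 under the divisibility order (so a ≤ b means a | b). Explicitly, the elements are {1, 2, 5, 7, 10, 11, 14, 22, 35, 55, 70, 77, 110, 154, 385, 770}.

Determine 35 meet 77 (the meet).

7

Common lower bounds of {35, 77}: 1, 7.
The greatest among these is 7.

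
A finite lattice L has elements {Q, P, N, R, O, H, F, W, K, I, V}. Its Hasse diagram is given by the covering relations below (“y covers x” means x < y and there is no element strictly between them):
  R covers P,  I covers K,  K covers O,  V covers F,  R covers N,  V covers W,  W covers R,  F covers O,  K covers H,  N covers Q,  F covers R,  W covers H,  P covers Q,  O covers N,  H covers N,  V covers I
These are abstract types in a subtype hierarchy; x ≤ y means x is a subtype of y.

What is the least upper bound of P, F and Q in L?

Common upper bounds of {P, F, Q}: F, V.
The least among these is F.

F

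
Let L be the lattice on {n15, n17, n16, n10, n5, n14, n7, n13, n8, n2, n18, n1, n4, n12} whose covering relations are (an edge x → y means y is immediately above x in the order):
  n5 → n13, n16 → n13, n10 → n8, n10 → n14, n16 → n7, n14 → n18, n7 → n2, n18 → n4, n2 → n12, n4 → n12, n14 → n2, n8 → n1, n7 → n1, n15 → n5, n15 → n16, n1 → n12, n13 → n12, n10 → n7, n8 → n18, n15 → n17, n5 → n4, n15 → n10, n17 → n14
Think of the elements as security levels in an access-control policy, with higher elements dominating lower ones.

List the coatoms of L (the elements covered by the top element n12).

n1, n13, n2, n4

The coatoms are exactly the elements covered by n12: n1, n13, n2, n4.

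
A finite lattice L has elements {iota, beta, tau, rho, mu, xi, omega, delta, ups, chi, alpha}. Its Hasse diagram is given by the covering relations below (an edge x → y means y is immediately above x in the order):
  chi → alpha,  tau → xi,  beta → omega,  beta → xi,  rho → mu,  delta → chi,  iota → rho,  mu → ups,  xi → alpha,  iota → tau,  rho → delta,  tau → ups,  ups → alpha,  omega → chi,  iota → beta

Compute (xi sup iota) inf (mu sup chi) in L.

xi ∨ iota = xi
mu ∨ chi = alpha
xi ∧ alpha = xi

xi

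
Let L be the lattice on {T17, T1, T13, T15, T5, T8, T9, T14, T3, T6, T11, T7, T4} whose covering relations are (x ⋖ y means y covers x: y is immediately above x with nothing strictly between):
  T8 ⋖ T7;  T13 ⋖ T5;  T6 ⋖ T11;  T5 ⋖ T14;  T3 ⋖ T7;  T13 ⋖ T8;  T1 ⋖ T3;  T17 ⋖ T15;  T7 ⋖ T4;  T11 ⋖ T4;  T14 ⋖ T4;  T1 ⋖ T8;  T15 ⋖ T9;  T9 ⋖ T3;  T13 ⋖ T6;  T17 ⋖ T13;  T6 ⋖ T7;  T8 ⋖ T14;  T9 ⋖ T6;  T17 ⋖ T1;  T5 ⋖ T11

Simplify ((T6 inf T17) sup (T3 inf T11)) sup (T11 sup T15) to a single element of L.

T11

T6 ∧ T17 = T17
T3 ∧ T11 = T9
T17 ∨ T9 = T9
T11 ∨ T15 = T11
T9 ∨ T11 = T11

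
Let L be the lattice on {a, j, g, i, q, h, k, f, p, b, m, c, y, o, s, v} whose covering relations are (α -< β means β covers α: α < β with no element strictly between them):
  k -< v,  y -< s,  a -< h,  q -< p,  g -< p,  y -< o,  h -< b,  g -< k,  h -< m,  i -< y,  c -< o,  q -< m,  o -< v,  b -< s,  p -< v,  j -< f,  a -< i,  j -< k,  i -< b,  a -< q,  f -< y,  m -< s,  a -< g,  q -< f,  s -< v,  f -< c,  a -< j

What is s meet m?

m

Common lower bounds of {s, m}: a, h, m, q.
The greatest among these is m.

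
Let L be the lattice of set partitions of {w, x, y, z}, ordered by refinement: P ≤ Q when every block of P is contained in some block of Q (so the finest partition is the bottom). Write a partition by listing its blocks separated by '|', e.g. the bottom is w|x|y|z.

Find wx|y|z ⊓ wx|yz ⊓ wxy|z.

wx|y|z

Common lower bounds of {wx|y|z, wx|yz, wxy|z}: wx|y|z, w|x|y|z.
The greatest among these is wx|y|z.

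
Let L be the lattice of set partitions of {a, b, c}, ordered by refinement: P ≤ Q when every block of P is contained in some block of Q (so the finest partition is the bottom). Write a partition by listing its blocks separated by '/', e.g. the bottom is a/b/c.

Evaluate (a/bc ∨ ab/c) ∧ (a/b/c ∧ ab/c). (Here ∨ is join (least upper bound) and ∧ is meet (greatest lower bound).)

a/bc ∨ ab/c = abc
a/b/c ∧ ab/c = a/b/c
abc ∧ a/b/c = a/b/c

a/b/c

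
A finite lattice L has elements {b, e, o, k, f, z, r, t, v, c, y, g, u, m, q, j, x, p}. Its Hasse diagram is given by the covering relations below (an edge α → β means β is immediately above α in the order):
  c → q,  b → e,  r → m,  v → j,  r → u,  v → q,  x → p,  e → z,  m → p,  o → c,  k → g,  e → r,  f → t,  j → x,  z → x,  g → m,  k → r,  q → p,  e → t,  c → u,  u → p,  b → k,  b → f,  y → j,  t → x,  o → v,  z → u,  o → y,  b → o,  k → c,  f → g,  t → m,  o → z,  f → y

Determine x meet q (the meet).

v

Common lower bounds of {x, q}: b, o, v.
The greatest among these is v.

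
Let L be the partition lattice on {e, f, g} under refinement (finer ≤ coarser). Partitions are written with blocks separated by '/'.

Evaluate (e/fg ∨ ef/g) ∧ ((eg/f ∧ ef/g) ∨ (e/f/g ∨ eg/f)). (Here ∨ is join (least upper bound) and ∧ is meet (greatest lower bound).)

e/fg ∨ ef/g = efg
eg/f ∧ ef/g = e/f/g
e/f/g ∨ eg/f = eg/f
e/f/g ∨ eg/f = eg/f
efg ∧ eg/f = eg/f

eg/f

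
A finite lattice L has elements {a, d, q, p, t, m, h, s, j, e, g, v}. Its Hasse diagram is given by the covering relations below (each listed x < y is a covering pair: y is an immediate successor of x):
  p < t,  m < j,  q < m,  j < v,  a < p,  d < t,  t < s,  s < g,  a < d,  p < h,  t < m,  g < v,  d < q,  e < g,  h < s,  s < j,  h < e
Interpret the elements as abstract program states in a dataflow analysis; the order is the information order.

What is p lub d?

t

Common upper bounds of {p, d}: g, j, m, s, t, v.
The least among these is t.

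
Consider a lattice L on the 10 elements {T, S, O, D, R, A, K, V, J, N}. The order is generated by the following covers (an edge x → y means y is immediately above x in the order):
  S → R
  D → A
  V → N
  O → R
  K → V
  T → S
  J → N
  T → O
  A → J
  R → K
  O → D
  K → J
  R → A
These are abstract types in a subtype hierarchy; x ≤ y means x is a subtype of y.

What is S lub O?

Common upper bounds of {S, O}: A, J, K, N, R, V.
The least among these is R.

R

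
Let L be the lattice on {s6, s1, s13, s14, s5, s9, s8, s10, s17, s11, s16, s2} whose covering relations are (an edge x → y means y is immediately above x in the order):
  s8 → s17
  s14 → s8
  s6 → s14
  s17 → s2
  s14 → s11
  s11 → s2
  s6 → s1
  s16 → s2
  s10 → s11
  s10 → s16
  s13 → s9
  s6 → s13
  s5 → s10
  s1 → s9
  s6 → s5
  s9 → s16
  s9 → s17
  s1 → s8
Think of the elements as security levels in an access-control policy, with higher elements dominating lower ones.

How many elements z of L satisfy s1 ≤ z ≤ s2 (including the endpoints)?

6

The interval [s1, s2] = {s1, s16, s17, s2, s8, s9}, which has 6 elements.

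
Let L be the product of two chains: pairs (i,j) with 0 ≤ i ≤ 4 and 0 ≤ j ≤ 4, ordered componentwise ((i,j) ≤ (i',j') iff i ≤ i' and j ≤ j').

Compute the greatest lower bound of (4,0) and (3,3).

(3,0)

Common lower bounds of {(4,0), (3,3)}: (0,0), (1,0), (2,0), (3,0).
The greatest among these is (3,0).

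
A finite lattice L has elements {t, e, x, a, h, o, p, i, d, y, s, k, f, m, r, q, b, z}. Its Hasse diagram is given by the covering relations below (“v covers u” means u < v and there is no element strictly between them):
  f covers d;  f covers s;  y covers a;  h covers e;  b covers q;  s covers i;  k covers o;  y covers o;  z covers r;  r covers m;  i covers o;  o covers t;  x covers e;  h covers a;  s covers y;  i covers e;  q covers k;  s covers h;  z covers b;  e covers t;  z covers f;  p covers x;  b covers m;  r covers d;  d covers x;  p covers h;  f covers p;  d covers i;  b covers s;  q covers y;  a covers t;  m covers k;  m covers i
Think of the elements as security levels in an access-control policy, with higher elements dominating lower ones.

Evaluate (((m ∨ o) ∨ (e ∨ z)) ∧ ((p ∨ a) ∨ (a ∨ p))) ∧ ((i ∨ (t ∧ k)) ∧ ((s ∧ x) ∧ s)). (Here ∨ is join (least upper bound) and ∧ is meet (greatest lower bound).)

e

m ∨ o = m
e ∨ z = z
m ∨ z = z
p ∨ a = p
a ∨ p = p
p ∨ p = p
z ∧ p = p
t ∧ k = t
i ∨ t = i
s ∧ x = e
e ∧ s = e
i ∧ e = e
p ∧ e = e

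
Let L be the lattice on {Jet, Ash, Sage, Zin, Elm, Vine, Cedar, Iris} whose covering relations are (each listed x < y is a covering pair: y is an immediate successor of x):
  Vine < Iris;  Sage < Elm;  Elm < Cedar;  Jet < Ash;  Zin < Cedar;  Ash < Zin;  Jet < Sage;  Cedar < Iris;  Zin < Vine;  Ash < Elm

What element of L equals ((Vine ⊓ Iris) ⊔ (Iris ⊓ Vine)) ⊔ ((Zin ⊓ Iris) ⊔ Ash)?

Vine ∧ Iris = Vine
Iris ∧ Vine = Vine
Vine ∨ Vine = Vine
Zin ∧ Iris = Zin
Zin ∨ Ash = Zin
Vine ∨ Zin = Vine

Vine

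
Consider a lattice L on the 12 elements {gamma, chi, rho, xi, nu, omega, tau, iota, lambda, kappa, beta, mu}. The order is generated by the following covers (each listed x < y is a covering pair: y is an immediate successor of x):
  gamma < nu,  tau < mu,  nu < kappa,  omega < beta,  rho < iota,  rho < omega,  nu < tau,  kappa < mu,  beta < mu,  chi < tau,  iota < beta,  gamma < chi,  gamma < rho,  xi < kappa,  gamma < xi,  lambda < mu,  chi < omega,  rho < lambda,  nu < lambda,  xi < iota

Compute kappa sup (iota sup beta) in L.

mu

iota ∨ beta = beta
kappa ∨ beta = mu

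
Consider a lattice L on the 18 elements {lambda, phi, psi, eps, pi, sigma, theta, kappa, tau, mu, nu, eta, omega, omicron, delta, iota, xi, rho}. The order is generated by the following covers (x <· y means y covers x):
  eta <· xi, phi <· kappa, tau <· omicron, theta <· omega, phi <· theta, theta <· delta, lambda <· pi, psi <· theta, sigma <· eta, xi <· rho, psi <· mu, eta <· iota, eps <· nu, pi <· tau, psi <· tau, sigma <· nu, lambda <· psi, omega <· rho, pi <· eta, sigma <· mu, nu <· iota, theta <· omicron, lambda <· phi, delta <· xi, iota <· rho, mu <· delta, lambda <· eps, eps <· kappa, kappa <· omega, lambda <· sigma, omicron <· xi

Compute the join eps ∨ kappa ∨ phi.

kappa

Common upper bounds of {eps, kappa, phi}: kappa, omega, rho.
The least among these is kappa.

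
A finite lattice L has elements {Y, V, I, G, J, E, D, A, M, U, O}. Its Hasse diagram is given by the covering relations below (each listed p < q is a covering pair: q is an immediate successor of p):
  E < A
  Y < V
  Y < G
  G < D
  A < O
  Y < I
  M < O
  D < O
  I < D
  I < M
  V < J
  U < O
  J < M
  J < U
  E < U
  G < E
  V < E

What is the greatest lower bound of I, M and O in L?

Common lower bounds of {I, M, O}: I, Y.
The greatest among these is I.

I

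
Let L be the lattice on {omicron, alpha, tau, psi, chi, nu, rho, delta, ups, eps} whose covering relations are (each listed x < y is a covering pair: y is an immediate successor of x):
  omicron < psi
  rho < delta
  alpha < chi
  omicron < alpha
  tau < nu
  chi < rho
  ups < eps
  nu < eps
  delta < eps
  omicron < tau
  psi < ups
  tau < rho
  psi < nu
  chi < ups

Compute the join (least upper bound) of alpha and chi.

Common upper bounds of {alpha, chi}: chi, delta, eps, rho, ups.
The least among these is chi.

chi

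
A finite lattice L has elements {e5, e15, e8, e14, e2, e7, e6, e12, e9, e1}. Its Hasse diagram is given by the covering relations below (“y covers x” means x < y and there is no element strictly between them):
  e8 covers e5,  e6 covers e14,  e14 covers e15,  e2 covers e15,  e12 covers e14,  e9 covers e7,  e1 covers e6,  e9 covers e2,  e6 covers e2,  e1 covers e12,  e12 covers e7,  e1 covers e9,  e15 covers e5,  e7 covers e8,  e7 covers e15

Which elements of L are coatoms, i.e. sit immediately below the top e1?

The coatoms are exactly the elements covered by e1: e12, e6, e9.

e12, e6, e9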